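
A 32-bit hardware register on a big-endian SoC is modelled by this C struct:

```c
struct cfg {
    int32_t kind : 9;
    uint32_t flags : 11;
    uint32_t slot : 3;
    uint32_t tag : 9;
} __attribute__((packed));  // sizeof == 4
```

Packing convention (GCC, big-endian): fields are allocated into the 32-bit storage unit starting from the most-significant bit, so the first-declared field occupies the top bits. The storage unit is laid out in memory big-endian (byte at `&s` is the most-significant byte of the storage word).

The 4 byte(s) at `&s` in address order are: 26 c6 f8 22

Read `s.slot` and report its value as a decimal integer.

4

[0]=0x26 [1]=0xc6 [2]=0xf8 [3]=0x22 (big-endian) → word 0x26c6f822
kind:9 @ bit 23 → (0x26c6f822>>23)&0x1ff = 0x4d
flags:11 @ bit 12 → (0x26c6f822>>12)&0x7ff = 0x46f
slot:3 @ bit 9 → (0x26c6f822>>9)&0x7 = 0x4  ←
tag:9 @ bit 0 → (0x26c6f822>>0)&0x1ff = 0x22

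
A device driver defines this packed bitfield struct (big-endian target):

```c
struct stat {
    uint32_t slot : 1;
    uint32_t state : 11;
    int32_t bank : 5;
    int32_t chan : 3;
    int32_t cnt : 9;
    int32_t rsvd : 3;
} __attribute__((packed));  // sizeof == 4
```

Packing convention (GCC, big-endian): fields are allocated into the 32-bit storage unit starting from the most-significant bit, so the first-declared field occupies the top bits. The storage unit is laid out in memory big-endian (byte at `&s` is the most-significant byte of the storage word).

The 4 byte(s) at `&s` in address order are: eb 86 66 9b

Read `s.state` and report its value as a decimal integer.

1720

[0]=0xeb [1]=0x86 [2]=0x66 [3]=0x9b (big-endian) → word 0xeb86669b
slot [31+:1] = (word>>31) & 0x1 = 1
state [20+:11] = (word>>20) & 0x7ff = 1720  ←
bank [15+:5] = (word>>15) & 0x1f = 12
chan [12+:3] = (word>>12) & 0x7 = 6
cnt [3+:9] = (word>>3) & 0x1ff = 211
rsvd [0+:3] = (word>>0) & 0x7 = 3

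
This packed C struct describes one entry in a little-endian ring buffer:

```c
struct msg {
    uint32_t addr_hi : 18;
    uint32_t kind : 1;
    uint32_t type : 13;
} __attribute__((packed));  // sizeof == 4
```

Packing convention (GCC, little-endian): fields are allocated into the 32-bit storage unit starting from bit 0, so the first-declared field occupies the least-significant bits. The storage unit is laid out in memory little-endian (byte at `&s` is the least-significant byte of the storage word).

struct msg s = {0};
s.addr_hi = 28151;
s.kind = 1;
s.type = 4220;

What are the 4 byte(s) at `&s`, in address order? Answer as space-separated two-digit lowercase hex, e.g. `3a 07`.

addr_hi (18b) val=28151 bits=0x6df7 at bit 0: 0x00006df7
kind (1b) val=1 bits=0x1 at bit 18: 0x00046df7
type (13b) val=4220 bits=0x107c at bit 19: 0x83e46df7
word = 0x83e46df7 → little-endian bytes:
  [0]=0xf7  [1]=0x6d  [2]=0xe4  [3]=0x83

f7 6d e4 83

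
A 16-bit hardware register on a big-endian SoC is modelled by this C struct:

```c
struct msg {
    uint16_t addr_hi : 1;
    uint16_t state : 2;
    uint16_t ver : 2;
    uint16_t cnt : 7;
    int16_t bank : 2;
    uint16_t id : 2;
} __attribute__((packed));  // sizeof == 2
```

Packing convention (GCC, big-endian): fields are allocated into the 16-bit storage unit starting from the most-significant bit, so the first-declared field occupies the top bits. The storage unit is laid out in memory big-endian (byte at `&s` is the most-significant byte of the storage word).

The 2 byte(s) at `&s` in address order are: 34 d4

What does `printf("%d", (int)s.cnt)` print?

[0]=0x34 [1]=0xd4 (big-endian) → word 0x34d4
addr_hi [15+:1] = (word>>15) & 0x1 = 0
state [13+:2] = (word>>13) & 0x3 = 1
ver [11+:2] = (word>>11) & 0x3 = 2
cnt [4+:7] = (word>>4) & 0x7f = 77  ←
bank [2+:2] = (word>>2) & 0x3 = 1
id [0+:2] = (word>>0) & 0x3 = 0

77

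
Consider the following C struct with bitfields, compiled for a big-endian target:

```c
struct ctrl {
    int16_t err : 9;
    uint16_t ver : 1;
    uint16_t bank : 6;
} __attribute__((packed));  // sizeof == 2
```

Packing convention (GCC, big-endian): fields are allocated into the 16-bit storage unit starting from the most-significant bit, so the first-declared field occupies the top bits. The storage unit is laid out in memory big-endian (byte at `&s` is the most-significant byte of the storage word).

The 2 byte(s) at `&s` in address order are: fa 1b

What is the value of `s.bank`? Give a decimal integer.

[0]=0xfa [1]=0x1b (big-endian) → word 0xfa1b
err:9 @ bit 7 → (0xfa1b>>7)&0x1ff = 0x1f4
ver:1 @ bit 6 → (0xfa1b>>6)&0x1 = 0x0
bank:6 @ bit 0 → (0xfa1b>>0)&0x3f = 0x1b  ←

27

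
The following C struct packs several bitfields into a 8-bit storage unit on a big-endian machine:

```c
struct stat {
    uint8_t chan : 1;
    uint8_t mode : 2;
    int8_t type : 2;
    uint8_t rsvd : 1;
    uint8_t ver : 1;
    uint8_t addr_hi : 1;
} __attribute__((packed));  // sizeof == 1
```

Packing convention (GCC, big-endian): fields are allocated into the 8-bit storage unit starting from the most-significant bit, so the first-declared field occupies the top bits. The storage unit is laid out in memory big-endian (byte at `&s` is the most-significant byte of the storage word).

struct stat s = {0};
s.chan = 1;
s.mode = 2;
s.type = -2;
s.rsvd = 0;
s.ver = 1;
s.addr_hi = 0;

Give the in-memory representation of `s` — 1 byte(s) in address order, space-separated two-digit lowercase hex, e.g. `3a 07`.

d2

chan (1b) val=1 bits=0x1 at bit 7: 0x80
mode (2b) val=2 bits=0x2 at bit 5: 0xc0
type (2b) val=-2 bits=0x2 at bit 3: 0xd0
rsvd (1b) val=0 bits=0x0 at bit 2: 0xd0
ver (1b) val=1 bits=0x1 at bit 1: 0xd2
addr_hi (1b) val=0 bits=0x0 at bit 0: 0xd2
word = 0xd2 → big-endian bytes:
  [0]=0xd2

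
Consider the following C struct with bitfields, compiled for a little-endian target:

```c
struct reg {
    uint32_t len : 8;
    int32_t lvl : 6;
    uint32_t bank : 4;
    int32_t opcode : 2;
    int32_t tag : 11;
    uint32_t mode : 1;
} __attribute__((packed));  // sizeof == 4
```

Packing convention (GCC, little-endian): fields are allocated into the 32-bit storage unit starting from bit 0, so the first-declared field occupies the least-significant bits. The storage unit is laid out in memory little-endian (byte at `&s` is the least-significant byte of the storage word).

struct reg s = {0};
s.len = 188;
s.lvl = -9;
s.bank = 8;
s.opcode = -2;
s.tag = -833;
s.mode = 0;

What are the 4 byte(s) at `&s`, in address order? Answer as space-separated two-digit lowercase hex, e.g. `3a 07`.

len:8 = 188 → 0xbc << 0 → word 0x000000bc
lvl:6 = -9 → 0x37 << 8 → word 0x000037bc
bank:4 = 8 → 0x8 << 14 → word 0x000237bc
opcode:2 = -2 → 0x2 << 18 → word 0x000a37bc
tag:11 = -833 → 0x4bf << 20 → word 0x4bfa37bc
mode:1 = 0 → 0x0 << 31 → word 0x4bfa37bc
word = 0x4bfa37bc → little-endian bytes:
  [0]=0xbc  [1]=0x37  [2]=0xfa  [3]=0x4b

bc 37 fa 4b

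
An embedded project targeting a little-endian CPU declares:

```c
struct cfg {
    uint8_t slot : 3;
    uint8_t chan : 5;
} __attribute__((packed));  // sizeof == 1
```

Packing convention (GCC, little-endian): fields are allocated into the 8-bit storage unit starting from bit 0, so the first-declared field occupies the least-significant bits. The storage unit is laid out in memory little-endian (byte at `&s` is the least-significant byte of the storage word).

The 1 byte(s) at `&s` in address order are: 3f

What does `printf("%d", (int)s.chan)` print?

[0]=0x3f (little-endian) → word 0x3f
slot [0+:3] = (word>>0) & 0x7 = 7
chan [3+:5] = (word>>3) & 0x1f = 7  ←

7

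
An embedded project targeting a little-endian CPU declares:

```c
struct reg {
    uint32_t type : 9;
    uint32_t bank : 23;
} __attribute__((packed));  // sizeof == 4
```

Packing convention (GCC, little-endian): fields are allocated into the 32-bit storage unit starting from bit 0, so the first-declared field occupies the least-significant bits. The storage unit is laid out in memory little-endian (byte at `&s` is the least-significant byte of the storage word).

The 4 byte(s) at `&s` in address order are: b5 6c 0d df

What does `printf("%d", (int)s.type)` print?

[0]=0xb5 [1]=0x6c [2]=0x0d [3]=0xdf (little-endian) → word 0xdf0d6cb5
type:9 @ bit 0 → (0xdf0d6cb5>>0)&0x1ff = 0xb5  ←
bank:23 @ bit 9 → (0xdf0d6cb5>>9)&0x7fffff = 0x6f86b6

181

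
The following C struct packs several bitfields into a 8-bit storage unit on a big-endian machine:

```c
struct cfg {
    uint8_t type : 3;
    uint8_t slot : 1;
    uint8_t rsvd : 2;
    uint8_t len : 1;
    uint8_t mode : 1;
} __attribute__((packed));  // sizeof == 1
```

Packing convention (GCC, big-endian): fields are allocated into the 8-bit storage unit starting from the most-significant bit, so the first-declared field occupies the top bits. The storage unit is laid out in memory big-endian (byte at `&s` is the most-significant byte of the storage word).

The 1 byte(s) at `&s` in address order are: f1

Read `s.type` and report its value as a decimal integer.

[0]=0xf1 (big-endian) → word 0xf1
type [5+:3] = (word>>5) & 0x7 = 7  ←
slot [4+:1] = (word>>4) & 0x1 = 1
rsvd [2+:2] = (word>>2) & 0x3 = 0
len [1+:1] = (word>>1) & 0x1 = 0
mode [0+:1] = (word>>0) & 0x1 = 1

7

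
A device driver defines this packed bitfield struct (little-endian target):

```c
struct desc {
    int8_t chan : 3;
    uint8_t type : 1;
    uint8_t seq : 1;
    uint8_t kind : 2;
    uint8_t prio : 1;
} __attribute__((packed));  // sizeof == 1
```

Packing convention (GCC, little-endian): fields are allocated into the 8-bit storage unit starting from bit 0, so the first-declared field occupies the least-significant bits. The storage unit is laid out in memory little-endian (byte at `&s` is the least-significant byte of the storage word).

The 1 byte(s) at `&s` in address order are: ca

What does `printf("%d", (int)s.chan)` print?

2

[0]=0xca (little-endian) → word 0xca
chan [0+:3] = (word>>0) & 0x7 = 2  ←
type [3+:1] = (word>>3) & 0x1 = 1
seq [4+:1] = (word>>4) & 0x1 = 0
kind [5+:2] = (word>>5) & 0x3 = 2
prio [7+:1] = (word>>7) & 0x1 = 1
chan signed 3b, MSB=0: value = 2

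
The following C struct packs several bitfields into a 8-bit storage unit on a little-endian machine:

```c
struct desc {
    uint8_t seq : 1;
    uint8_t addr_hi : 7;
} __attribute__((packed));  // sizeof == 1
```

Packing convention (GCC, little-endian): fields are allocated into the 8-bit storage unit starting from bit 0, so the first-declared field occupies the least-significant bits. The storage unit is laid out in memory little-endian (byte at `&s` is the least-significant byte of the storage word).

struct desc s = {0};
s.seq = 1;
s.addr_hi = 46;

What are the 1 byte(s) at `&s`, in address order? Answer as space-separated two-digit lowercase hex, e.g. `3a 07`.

5d

[0+:1] seq=1 & 0x1 = 0x1; word=0x01
[1+:7] addr_hi=46 & 0x7f = 0x2e; word=0x5d
word = 0x5d → little-endian bytes:
  [0]=0x5d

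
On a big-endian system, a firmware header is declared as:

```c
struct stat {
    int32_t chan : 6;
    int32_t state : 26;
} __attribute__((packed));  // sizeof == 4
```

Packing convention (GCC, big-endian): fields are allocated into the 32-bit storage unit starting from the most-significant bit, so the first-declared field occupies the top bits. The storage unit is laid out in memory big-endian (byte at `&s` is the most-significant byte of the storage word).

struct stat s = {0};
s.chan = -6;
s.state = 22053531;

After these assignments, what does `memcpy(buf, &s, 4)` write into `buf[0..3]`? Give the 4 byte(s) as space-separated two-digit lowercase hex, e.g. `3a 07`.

chan (6b) val=-6 bits=0x3a at bit 26: 0xe8000000
state (26b) val=22053531 bits=0x150829b at bit 0: 0xe950829b
word = 0xe950829b → big-endian bytes:
  [0]=0xe9  [1]=0x50  [2]=0x82  [3]=0x9b

e9 50 82 9b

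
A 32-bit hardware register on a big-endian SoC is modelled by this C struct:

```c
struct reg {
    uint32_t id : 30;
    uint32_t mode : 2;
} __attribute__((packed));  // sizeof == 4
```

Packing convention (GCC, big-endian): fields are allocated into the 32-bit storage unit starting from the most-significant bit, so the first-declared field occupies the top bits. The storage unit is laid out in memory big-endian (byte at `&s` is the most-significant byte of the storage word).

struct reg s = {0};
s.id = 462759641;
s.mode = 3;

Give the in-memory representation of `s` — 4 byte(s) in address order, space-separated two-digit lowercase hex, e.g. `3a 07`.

6e 54 9b 67

id (30b) val=462759641 bits=0x1b9526d9 at bit 2: 0x6e549b64
mode (2b) val=3 bits=0x3 at bit 0: 0x6e549b67
word = 0x6e549b67 → big-endian bytes:
  [0]=0x6e  [1]=0x54  [2]=0x9b  [3]=0x67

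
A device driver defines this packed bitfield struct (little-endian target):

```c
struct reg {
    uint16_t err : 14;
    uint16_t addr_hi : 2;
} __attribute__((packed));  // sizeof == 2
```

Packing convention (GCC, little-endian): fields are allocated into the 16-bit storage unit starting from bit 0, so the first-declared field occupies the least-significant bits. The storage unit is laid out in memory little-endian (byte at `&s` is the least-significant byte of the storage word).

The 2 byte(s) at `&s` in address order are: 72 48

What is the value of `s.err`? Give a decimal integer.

[0]=0x72 [1]=0x48 (little-endian) → word 0x4872
err [0+:14] = (word>>0) & 0x3fff = 2162  ←
addr_hi [14+:2] = (word>>14) & 0x3 = 1

2162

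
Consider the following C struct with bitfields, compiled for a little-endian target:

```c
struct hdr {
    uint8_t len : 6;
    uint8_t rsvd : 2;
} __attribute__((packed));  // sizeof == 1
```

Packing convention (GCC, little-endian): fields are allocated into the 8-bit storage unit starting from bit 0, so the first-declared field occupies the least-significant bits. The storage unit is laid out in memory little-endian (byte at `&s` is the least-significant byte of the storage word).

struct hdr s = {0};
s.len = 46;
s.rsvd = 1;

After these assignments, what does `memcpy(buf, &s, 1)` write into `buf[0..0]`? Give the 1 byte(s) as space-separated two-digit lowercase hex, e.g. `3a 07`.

6e

len (6b) val=46 bits=0x2e at bit 0: 0x2e
rsvd (2b) val=1 bits=0x1 at bit 6: 0x6e
word = 0x6e → little-endian bytes:
  [0]=0x6e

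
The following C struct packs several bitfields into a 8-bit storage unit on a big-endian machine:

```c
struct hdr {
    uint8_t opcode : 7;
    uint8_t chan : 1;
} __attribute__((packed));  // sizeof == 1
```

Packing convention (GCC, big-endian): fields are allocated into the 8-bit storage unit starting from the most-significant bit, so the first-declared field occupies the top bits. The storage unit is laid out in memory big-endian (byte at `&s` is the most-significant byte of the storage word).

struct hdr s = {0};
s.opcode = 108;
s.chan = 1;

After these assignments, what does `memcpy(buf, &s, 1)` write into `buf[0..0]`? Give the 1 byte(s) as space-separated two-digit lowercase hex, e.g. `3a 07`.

d9

[1+:7] opcode=108 & 0x7f = 0x6c; word=0xd8
[0+:1] chan=1 & 0x1 = 0x1; word=0xd9
word = 0xd9 → big-endian bytes:
  [0]=0xd9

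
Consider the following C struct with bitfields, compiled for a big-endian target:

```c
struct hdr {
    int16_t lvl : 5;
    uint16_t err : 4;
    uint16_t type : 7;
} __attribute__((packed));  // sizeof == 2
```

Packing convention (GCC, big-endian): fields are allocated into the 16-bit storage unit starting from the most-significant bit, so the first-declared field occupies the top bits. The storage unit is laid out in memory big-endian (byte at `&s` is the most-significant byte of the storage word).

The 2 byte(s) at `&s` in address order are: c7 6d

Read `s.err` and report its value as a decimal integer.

[0]=0xc7 [1]=0x6d (big-endian) → word 0xc76d
lvl [11+:5] = (word>>11) & 0x1f = 24
err [7+:4] = (word>>7) & 0xf = 14  ←
type [0+:7] = (word>>0) & 0x7f = 109

14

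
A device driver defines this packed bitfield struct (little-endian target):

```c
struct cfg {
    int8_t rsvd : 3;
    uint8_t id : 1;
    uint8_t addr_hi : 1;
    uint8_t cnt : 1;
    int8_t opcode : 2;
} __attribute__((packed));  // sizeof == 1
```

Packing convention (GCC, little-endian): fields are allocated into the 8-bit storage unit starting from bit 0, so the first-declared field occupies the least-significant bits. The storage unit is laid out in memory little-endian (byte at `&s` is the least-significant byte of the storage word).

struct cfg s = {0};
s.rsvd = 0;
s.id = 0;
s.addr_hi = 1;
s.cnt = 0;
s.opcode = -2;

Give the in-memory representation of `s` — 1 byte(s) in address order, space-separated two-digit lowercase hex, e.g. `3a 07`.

rsvd (3b) val=0 bits=0x0 at bit 0: 0x00
id (1b) val=0 bits=0x0 at bit 3: 0x00
addr_hi (1b) val=1 bits=0x1 at bit 4: 0x10
cnt (1b) val=0 bits=0x0 at bit 5: 0x10
opcode (2b) val=-2 bits=0x2 at bit 6: 0x90
word = 0x90 → little-endian bytes:
  [0]=0x90

90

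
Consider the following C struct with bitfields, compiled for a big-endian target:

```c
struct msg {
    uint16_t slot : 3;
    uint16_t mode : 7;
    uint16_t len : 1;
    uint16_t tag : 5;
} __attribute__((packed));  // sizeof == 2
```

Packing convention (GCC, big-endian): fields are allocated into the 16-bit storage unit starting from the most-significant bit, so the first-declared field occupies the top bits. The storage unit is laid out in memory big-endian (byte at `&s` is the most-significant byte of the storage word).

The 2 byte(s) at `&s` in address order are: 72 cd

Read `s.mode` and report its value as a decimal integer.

75

[0]=0x72 [1]=0xcd (big-endian) → word 0x72cd
slot:3 @ bit 13 → (0x72cd>>13)&0x7 = 0x3
mode:7 @ bit 6 → (0x72cd>>6)&0x7f = 0x4b  ←
len:1 @ bit 5 → (0x72cd>>5)&0x1 = 0x0
tag:5 @ bit 0 → (0x72cd>>0)&0x1f = 0xd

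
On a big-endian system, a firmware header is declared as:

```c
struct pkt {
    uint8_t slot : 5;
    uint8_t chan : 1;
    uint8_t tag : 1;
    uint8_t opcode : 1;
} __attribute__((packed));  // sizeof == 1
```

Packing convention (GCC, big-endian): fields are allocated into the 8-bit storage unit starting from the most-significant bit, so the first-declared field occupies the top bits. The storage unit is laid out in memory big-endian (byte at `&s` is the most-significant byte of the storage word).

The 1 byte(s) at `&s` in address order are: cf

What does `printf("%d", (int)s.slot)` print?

[0]=0xcf (big-endian) → word 0xcf
slot [3+:5] = (word>>3) & 0x1f = 25  ←
chan [2+:1] = (word>>2) & 0x1 = 1
tag [1+:1] = (word>>1) & 0x1 = 1
opcode [0+:1] = (word>>0) & 0x1 = 1

25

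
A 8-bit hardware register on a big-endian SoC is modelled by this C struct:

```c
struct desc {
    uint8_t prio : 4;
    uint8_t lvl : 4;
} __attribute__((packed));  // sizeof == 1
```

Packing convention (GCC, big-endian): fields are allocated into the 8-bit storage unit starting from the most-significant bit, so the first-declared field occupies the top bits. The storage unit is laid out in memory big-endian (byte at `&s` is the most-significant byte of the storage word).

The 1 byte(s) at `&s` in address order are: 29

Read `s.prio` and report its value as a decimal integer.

[0]=0x29 (big-endian) → word 0x29
prio:4 @ bit 4 → (0x29>>4)&0xf = 0x2  ←
lvl:4 @ bit 0 → (0x29>>0)&0xf = 0x9

2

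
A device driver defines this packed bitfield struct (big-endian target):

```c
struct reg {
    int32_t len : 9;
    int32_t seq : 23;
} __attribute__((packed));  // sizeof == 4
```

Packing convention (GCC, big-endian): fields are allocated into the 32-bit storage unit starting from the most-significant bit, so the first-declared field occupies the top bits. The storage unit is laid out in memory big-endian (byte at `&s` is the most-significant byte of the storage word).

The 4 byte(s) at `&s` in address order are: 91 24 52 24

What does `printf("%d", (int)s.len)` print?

-222

[0]=0x91 [1]=0x24 [2]=0x52 [3]=0x24 (big-endian) → word 0x91245224
len [23+:9] = (word>>23) & 0x1ff = 290  ←
seq [0+:23] = (word>>0) & 0x7fffff = 2380324
len signed 9b, MSB=1: 290 - 512 = -222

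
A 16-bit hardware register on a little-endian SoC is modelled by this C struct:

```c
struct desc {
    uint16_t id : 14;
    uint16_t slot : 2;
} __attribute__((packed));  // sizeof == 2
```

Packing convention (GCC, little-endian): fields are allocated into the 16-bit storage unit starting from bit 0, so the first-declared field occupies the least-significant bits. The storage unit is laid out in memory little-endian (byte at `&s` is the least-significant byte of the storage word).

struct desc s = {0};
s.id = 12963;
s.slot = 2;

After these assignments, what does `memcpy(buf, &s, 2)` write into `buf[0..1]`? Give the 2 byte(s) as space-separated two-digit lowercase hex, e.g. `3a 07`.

a3 b2

id:14 = 12963 → 0x32a3 << 0 → word 0x32a3
slot:2 = 2 → 0x2 << 14 → word 0xb2a3
word = 0xb2a3 → little-endian bytes:
  [0]=0xa3  [1]=0xb2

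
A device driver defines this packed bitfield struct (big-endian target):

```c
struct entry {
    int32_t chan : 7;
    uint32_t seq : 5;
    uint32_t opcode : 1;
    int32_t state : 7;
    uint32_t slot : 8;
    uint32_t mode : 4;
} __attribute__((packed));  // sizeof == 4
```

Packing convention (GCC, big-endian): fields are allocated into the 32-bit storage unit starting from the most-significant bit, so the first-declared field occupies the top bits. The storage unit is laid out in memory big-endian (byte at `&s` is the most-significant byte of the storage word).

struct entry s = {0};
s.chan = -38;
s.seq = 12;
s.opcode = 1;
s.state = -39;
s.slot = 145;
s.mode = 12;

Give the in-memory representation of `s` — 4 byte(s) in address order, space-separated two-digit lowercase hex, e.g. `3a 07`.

chan (7b) val=-38 bits=0x5a at bit 25: 0xb4000000
seq (5b) val=12 bits=0xc at bit 20: 0xb4c00000
opcode (1b) val=1 bits=0x1 at bit 19: 0xb4c80000
state (7b) val=-39 bits=0x59 at bit 12: 0xb4cd9000
slot (8b) val=145 bits=0x91 at bit 4: 0xb4cd9910
mode (4b) val=12 bits=0xc at bit 0: 0xb4cd991c
word = 0xb4cd991c → big-endian bytes:
  [0]=0xb4  [1]=0xcd  [2]=0x99  [3]=0x1c

b4 cd 99 1c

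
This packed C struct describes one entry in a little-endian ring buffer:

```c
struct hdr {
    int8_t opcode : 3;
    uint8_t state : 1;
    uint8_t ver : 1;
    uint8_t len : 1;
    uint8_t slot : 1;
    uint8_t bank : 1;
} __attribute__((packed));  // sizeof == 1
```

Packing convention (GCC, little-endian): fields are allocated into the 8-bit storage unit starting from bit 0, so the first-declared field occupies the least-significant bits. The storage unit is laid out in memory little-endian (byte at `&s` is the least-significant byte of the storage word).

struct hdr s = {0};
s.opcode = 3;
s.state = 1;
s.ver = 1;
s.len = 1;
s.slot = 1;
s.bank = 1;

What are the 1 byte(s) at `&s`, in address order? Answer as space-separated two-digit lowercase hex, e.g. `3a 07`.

fb

opcode (3b) val=3 bits=0x3 at bit 0: 0x03
state (1b) val=1 bits=0x1 at bit 3: 0x0b
ver (1b) val=1 bits=0x1 at bit 4: 0x1b
len (1b) val=1 bits=0x1 at bit 5: 0x3b
slot (1b) val=1 bits=0x1 at bit 6: 0x7b
bank (1b) val=1 bits=0x1 at bit 7: 0xfb
word = 0xfb → little-endian bytes:
  [0]=0xfb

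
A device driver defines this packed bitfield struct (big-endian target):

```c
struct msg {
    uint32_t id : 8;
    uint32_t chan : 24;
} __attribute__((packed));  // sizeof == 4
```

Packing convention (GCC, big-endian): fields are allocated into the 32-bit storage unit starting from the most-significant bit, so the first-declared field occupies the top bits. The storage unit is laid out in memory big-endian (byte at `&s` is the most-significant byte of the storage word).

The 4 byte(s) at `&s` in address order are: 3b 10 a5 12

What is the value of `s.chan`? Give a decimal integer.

1090834

[0]=0x3b [1]=0x10 [2]=0xa5 [3]=0x12 (big-endian) → word 0x3b10a512
id:8 @ bit 24 → (0x3b10a512>>24)&0xff = 0x3b
chan:24 @ bit 0 → (0x3b10a512>>0)&0xffffff = 0x10a512  ←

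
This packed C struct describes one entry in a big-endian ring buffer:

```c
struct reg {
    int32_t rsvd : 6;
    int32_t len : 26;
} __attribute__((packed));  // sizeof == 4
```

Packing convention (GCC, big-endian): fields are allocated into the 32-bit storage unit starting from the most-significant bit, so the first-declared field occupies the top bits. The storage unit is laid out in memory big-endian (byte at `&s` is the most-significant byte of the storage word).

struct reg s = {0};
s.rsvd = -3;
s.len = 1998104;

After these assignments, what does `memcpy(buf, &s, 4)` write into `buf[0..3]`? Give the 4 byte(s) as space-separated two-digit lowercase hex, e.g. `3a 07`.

rsvd:6 = -3 → 0x3d << 26 → word 0xf4000000
len:26 = 1998104 → 0x1e7d18 << 0 → word 0xf41e7d18
word = 0xf41e7d18 → big-endian bytes:
  [0]=0xf4  [1]=0x1e  [2]=0x7d  [3]=0x18

f4 1e 7d 18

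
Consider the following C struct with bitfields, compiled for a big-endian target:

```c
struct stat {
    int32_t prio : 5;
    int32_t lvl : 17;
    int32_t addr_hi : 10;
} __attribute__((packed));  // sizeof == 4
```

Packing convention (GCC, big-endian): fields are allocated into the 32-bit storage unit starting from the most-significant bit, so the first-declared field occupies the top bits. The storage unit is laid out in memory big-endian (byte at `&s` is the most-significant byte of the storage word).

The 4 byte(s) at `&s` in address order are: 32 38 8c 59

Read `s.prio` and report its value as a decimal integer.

[0]=0x32 [1]=0x38 [2]=0x8c [3]=0x59 (big-endian) → word 0x32388c59
prio:5 @ bit 27 → (0x32388c59>>27)&0x1f = 0x6  ←
lvl:17 @ bit 10 → (0x32388c59>>10)&0x1ffff = 0x8e23
addr_hi:10 @ bit 0 → (0x32388c59>>0)&0x3ff = 0x59
prio signed 5b, MSB=0: value = 6

6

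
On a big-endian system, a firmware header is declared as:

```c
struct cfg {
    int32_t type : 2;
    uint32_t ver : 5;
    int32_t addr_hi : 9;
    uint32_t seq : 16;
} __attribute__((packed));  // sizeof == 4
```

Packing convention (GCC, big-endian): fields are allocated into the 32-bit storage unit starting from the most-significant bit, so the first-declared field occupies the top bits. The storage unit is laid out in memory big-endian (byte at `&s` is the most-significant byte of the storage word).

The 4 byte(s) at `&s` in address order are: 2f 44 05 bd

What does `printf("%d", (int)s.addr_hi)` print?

-188

[0]=0x2f [1]=0x44 [2]=0x05 [3]=0xbd (big-endian) → word 0x2f4405bd
type:2 @ bit 30 → (0x2f4405bd>>30)&0x3 = 0x0
ver:5 @ bit 25 → (0x2f4405bd>>25)&0x1f = 0x17
addr_hi:9 @ bit 16 → (0x2f4405bd>>16)&0x1ff = 0x144  ←
seq:16 @ bit 0 → (0x2f4405bd>>0)&0xffff = 0x5bd
addr_hi signed 9b, MSB=1: 324 - 512 = -188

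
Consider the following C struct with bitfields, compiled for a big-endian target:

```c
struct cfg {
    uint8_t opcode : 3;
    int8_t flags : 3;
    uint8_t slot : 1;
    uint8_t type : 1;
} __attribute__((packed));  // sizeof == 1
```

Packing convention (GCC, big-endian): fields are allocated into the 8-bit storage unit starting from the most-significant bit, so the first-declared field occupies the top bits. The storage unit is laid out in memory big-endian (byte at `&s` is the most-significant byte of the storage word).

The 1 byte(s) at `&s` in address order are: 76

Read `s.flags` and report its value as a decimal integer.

[0]=0x76 (big-endian) → word 0x76
opcode [5+:3] = (word>>5) & 0x7 = 3
flags [2+:3] = (word>>2) & 0x7 = 5  ←
slot [1+:1] = (word>>1) & 0x1 = 1
type [0+:1] = (word>>0) & 0x1 = 0
flags signed 3b, MSB=1: 5 - 8 = -3

-3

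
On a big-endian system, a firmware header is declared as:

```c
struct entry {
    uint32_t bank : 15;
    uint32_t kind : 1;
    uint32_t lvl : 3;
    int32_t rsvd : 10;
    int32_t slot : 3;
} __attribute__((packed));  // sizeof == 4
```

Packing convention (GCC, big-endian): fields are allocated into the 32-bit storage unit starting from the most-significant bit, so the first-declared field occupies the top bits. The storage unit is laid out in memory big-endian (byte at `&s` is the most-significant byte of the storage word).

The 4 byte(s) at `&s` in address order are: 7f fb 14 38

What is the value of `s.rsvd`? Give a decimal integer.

[0]=0x7f [1]=0xfb [2]=0x14 [3]=0x38 (big-endian) → word 0x7ffb1438
bank [17+:15] = (word>>17) & 0x7fff = 16381
kind [16+:1] = (word>>16) & 0x1 = 1
lvl [13+:3] = (word>>13) & 0x7 = 0
rsvd [3+:10] = (word>>3) & 0x3ff = 647  ←
slot [0+:3] = (word>>0) & 0x7 = 0
rsvd signed 10b, MSB=1: 647 - 1024 = -377

-377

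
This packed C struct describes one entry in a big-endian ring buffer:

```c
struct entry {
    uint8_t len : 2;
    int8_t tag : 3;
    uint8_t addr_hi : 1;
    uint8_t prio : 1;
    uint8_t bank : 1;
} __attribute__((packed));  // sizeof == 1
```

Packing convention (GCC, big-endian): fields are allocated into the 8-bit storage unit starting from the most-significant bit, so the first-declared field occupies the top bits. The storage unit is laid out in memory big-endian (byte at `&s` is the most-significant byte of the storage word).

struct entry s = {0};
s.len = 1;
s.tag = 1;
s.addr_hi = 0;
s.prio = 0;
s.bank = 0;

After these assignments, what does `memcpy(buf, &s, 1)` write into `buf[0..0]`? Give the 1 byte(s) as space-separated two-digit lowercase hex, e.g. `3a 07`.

len (2b) val=1 bits=0x1 at bit 6: 0x40
tag (3b) val=1 bits=0x1 at bit 3: 0x48
addr_hi (1b) val=0 bits=0x0 at bit 2: 0x48
prio (1b) val=0 bits=0x0 at bit 1: 0x48
bank (1b) val=0 bits=0x0 at bit 0: 0x48
word = 0x48 → big-endian bytes:
  [0]=0x48

48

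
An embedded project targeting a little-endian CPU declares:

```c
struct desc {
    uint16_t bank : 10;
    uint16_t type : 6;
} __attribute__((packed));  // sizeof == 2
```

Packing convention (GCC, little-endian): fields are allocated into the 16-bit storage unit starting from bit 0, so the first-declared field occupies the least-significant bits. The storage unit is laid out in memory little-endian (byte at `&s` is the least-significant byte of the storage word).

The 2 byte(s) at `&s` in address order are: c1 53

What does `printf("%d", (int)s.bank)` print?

[0]=0xc1 [1]=0x53 (little-endian) → word 0x53c1
bank [0+:10] = (word>>0) & 0x3ff = 961  ←
type [10+:6] = (word>>10) & 0x3f = 20

961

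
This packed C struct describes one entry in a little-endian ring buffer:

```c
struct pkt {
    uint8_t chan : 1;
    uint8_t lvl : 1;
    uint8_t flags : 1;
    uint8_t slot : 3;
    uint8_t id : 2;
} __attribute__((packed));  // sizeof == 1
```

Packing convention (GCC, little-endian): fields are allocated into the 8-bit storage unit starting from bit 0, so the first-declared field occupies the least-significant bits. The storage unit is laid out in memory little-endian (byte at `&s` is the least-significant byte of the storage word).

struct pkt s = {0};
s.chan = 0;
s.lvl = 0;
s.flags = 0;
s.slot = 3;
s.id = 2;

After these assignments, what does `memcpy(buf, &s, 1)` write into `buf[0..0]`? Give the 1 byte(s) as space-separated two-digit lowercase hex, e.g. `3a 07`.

chan (1b) val=0 bits=0x0 at bit 0: 0x00
lvl (1b) val=0 bits=0x0 at bit 1: 0x00
flags (1b) val=0 bits=0x0 at bit 2: 0x00
slot (3b) val=3 bits=0x3 at bit 3: 0x18
id (2b) val=2 bits=0x2 at bit 6: 0x98
word = 0x98 → little-endian bytes:
  [0]=0x98

98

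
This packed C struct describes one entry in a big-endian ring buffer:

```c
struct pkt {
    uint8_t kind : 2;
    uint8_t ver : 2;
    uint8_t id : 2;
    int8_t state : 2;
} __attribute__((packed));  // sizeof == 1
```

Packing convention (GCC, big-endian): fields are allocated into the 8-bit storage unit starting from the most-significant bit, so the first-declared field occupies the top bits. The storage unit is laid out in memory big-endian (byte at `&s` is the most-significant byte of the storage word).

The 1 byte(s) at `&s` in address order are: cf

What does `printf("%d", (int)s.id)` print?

[0]=0xcf (big-endian) → word 0xcf
kind:2 @ bit 6 → (0xcf>>6)&0x3 = 0x3
ver:2 @ bit 4 → (0xcf>>4)&0x3 = 0x0
id:2 @ bit 2 → (0xcf>>2)&0x3 = 0x3  ←
state:2 @ bit 0 → (0xcf>>0)&0x3 = 0x3

3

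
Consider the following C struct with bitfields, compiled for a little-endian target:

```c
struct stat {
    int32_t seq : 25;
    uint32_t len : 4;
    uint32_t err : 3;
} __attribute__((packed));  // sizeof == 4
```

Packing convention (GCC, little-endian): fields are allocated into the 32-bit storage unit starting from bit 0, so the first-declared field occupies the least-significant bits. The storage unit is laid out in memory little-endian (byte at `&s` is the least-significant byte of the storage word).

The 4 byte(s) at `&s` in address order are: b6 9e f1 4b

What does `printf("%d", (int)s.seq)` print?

-942410

[0]=0xb6 [1]=0x9e [2]=0xf1 [3]=0x4b (little-endian) → word 0x4bf19eb6
seq:25 @ bit 0 → (0x4bf19eb6>>0)&0x1ffffff = 0x1f19eb6  ←
len:4 @ bit 25 → (0x4bf19eb6>>25)&0xf = 0x5
err:3 @ bit 29 → (0x4bf19eb6>>29)&0x7 = 0x2
seq signed 25b, MSB=1: 32612022 - 33554432 = -942410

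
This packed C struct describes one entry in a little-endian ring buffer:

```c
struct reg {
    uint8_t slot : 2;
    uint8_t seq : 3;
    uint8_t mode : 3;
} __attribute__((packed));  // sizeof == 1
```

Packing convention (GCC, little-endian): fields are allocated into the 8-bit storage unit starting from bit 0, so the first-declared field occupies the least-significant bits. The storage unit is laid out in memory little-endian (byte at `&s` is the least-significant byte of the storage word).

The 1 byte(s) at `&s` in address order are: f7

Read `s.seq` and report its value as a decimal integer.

5

[0]=0xf7 (little-endian) → word 0xf7
slot [0+:2] = (word>>0) & 0x3 = 3
seq [2+:3] = (word>>2) & 0x7 = 5  ←
mode [5+:3] = (word>>5) & 0x7 = 7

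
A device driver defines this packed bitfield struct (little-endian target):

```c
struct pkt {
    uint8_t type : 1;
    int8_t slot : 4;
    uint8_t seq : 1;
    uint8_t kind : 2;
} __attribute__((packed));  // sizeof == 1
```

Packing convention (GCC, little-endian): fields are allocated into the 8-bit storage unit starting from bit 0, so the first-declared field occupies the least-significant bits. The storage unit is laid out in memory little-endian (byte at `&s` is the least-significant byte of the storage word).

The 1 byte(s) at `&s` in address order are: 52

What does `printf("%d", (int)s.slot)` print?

[0]=0x52 (little-endian) → word 0x52
type:1 @ bit 0 → (0x52>>0)&0x1 = 0x0
slot:4 @ bit 1 → (0x52>>1)&0xf = 0x9  ←
seq:1 @ bit 5 → (0x52>>5)&0x1 = 0x0
kind:2 @ bit 6 → (0x52>>6)&0x3 = 0x1
slot signed 4b, MSB=1: 9 - 16 = -7

-7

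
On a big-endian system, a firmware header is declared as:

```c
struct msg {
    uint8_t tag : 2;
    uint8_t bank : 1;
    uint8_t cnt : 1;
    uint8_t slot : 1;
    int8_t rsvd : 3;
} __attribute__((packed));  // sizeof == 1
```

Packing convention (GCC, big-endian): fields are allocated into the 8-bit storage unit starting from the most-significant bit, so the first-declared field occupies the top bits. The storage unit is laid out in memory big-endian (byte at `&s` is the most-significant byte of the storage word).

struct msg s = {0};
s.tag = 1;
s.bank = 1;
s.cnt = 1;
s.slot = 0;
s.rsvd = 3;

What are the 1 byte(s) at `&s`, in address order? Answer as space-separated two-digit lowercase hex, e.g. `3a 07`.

73

[6+:2] tag=1 & 0x3 = 0x1; word=0x40
[5+:1] bank=1 & 0x1 = 0x1; word=0x60
[4+:1] cnt=1 & 0x1 = 0x1; word=0x70
[3+:1] slot=0 & 0x1 = 0x0; word=0x70
[0+:3] rsvd=3 & 0x7 = 0x3; word=0x73
word = 0x73 → big-endian bytes:
  [0]=0x73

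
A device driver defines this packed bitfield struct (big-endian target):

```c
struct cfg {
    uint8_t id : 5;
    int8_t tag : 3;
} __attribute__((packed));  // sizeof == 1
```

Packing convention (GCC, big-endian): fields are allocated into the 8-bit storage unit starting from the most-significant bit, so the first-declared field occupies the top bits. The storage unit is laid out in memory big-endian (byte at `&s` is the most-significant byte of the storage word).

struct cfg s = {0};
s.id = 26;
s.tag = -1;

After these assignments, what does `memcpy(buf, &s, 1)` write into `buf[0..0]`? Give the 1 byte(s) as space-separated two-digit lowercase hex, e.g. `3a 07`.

d7

[3+:5] id=26 & 0x1f = 0x1a; word=0xd0
[0+:3] tag=-1 & 0x7 = 0x7; word=0xd7
word = 0xd7 → big-endian bytes:
  [0]=0xd7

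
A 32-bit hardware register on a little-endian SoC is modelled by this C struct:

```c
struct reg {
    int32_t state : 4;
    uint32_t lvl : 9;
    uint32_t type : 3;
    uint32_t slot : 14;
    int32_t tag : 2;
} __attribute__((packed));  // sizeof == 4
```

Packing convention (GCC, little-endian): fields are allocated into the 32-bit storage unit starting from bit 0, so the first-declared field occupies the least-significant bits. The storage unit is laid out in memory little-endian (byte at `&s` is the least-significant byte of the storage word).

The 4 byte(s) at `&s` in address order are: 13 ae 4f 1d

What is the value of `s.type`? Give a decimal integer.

5

[0]=0x13 [1]=0xae [2]=0x4f [3]=0x1d (little-endian) → word 0x1d4fae13
state:4 @ bit 0 → (0x1d4fae13>>0)&0xf = 0x3
lvl:9 @ bit 4 → (0x1d4fae13>>4)&0x1ff = 0xe1
type:3 @ bit 13 → (0x1d4fae13>>13)&0x7 = 0x5  ←
slot:14 @ bit 16 → (0x1d4fae13>>16)&0x3fff = 0x1d4f
tag:2 @ bit 30 → (0x1d4fae13>>30)&0x3 = 0x0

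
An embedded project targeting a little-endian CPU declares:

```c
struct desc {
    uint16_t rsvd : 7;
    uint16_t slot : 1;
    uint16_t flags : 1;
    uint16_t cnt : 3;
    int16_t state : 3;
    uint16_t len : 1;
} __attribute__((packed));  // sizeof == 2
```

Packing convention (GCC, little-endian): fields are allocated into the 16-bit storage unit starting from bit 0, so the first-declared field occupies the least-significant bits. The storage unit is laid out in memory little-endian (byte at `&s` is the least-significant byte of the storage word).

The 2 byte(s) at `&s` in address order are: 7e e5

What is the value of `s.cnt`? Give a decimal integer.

[0]=0x7e [1]=0xe5 (little-endian) → word 0xe57e
rsvd:7 @ bit 0 → (0xe57e>>0)&0x7f = 0x7e
slot:1 @ bit 7 → (0xe57e>>7)&0x1 = 0x0
flags:1 @ bit 8 → (0xe57e>>8)&0x1 = 0x1
cnt:3 @ bit 9 → (0xe57e>>9)&0x7 = 0x2  ←
state:3 @ bit 12 → (0xe57e>>12)&0x7 = 0x6
len:1 @ bit 15 → (0xe57e>>15)&0x1 = 0x1

2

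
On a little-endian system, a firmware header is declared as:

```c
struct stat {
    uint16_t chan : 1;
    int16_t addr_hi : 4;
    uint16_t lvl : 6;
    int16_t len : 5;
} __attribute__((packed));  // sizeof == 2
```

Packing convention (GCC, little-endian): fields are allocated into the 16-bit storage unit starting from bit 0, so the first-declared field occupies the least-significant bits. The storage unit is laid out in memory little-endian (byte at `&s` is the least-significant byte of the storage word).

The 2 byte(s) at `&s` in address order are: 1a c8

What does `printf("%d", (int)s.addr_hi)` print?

[0]=0x1a [1]=0xc8 (little-endian) → word 0xc81a
chan [0+:1] = (word>>0) & 0x1 = 0
addr_hi [1+:4] = (word>>1) & 0xf = 13  ←
lvl [5+:6] = (word>>5) & 0x3f = 0
len [11+:5] = (word>>11) & 0x1f = 25
addr_hi signed 4b, MSB=1: 13 - 16 = -3

-3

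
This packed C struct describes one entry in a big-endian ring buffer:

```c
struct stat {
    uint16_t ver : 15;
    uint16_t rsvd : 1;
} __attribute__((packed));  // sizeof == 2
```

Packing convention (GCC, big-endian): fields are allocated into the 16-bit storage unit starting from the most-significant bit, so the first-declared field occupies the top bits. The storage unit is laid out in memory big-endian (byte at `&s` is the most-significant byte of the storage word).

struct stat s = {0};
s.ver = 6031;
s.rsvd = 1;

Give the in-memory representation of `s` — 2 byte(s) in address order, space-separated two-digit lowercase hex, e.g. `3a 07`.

[1+:15] ver=6031 & 0x7fff = 0x178f; word=0x2f1e
[0+:1] rsvd=1 & 0x1 = 0x1; word=0x2f1f
word = 0x2f1f → big-endian bytes:
  [0]=0x2f  [1]=0x1f

2f 1f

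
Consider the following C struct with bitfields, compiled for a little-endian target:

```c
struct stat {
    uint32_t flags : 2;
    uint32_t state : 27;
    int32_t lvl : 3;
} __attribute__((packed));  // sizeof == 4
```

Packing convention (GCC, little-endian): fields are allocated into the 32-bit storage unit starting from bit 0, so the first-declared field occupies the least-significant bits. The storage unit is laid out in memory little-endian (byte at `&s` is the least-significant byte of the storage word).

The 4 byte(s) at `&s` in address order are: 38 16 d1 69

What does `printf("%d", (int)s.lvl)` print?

[0]=0x38 [1]=0x16 [2]=0xd1 [3]=0x69 (little-endian) → word 0x69d11638
flags:2 @ bit 0 → (0x69d11638>>0)&0x3 = 0x0
state:27 @ bit 2 → (0x69d11638>>2)&0x7ffffff = 0x274458e
lvl:3 @ bit 29 → (0x69d11638>>29)&0x7 = 0x3  ←
lvl signed 3b, MSB=0: value = 3

3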